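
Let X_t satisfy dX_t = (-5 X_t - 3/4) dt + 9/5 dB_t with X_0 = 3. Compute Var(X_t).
Var(X_t) = 81/250 - 81*exp(-10*t)/250

The variance V(t) = Var(X_t) satisfies V'(t) = 2 a V(t) + c^2 with V(0) = 0 (drift coefficient is linear in X, diffusion is constant). With a = -5, c = 9/5, the solution is
  V(t) = (c^2 / (2 a)) * (exp(2 a t) - 1)
       = ((9/5)^2 / (2*(-5))) * (exp((-10) t) - 1)
       = 81/250 - 81*exp(-10*t)/250.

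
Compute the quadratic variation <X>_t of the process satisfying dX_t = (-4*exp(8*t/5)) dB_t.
<X>_t = 5*exp(16*t/5) - 5

For an Itô process dX_t = a(t) dt + b(t) dB_t, the quadratic variation is <X>_t = int_0^t b(s)^2 ds (the drift term does not contribute). Here b(s) = -4*exp(8*s/5), so
  b(s)^2 = 16*exp(16*s/5).
Integrating from 0 to t:
  <X>_t = int_0^t (16*exp(16*s/5)) ds = 5*exp(16*t/5) - 5.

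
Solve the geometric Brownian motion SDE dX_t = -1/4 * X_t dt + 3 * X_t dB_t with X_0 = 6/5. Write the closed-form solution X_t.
X_t = 6/5 * exp((-19/4) * t + (3) * B_t)

For GBM dX = mu X dt + sigma X dB with X_0 = x_0, apply Itô to Y = log X: dY = (mu - sigma^2/2) dt + sigma dB, so Y_t = log(x_0) + (mu - sigma^2/2) t + sigma B_t and hence X_t = x_0 * exp((mu - sigma^2/2) t + sigma B_t).
With mu = -1/4, sigma = 3, x_0 = 6/5, this gives:
  X_t = 6/5 * exp((-19/4) * t + (3) * B_t).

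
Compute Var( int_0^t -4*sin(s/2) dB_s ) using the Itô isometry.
Var = 8*t - 8*sin(t)

The Itô integral of a deterministic integrand f(s) has mean 0 because each increment f(s) * (B_{s+ds} - B_s) has mean 0. By the Itô isometry:
  Var( int_0^t f(s) dB_s ) = E[ (int_0^t f(s) dB_s)^2 ] = int_0^t f(s)^2 ds.
Here f(s) = -4*sin(s/2), so f(s)^2 = 16*sin(s/2)^2. Integrate:
  int_0^t (16*sin(s/2)^2) ds = 8*t - 8*sin(t).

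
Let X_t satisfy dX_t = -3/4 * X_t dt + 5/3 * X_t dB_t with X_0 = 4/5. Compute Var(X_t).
Var(X_t) = (16*exp(25*t/9) - 16)*exp(-3*t/2)/25

For GBM dX = mu X dt + sigma X dB with X_0 = x_0, apply Itô to Y = log X: dY = (mu - sigma^2/2) dt + sigma dB, so Y_t = log(x_0) + (mu - sigma^2/2) t + sigma B_t and hence X_t = x_0 * exp((mu - sigma^2/2) t + sigma B_t).
With mu = -3/4, sigma = 5/3, x_0 = 4/5, this gives:
  X_t = 4/5 * exp((-77/36) * t + (5/3) * B_t).
Since sigma*B_t ~ Normal(0, sigma^2 t), E[exp(sigma*B_t)] = exp(sigma^2 t / 2); so E[X_t] = x_0 * exp((mu - sigma^2/2) t) * exp(sigma^2 t / 2) = x_0 * exp(mu t) = 4*exp(-3*t/4)/5.
Var(X_t) = E[X_t^2] - (E[X_t])^2 = x_0^2 * exp(2 mu t) * (exp(sigma^2 t) - 1) = (16*exp(25*t/9) - 16)*exp(-3*t/2)/25.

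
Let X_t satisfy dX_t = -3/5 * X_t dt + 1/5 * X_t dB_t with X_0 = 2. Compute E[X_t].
E[X_t] = 2*exp(-3*t/5)

For GBM dX = mu X dt + sigma X dB with X_0 = x_0, apply Itô to Y = log X: dY = (mu - sigma^2/2) dt + sigma dB, so Y_t = log(x_0) + (mu - sigma^2/2) t + sigma B_t and hence X_t = x_0 * exp((mu - sigma^2/2) t + sigma B_t).
With mu = -3/5, sigma = 1/5, x_0 = 2, this gives:
  X_t = 2 * exp((-31/50) * t + (1/5) * B_t).
Since sigma*B_t ~ Normal(0, sigma^2 t), E[exp(sigma*B_t)] = exp(sigma^2 t / 2); so E[X_t] = x_0 * exp((mu - sigma^2/2) t) * exp(sigma^2 t / 2) = x_0 * exp(mu t) = 2*exp(-3*t/5).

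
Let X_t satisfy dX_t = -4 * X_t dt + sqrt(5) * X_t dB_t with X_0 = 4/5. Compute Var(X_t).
Var(X_t) = (16*exp(5*t) - 16)*exp(-8*t)/25

For GBM dX = mu X dt + sigma X dB with X_0 = x_0, apply Itô to Y = log X: dY = (mu - sigma^2/2) dt + sigma dB, so Y_t = log(x_0) + (mu - sigma^2/2) t + sigma B_t and hence X_t = x_0 * exp((mu - sigma^2/2) t + sigma B_t).
With mu = -4, sigma = sqrt(5), x_0 = 4/5, this gives:
  X_t = 4/5 * exp((-13/2) * t + (sqrt(5)) * B_t).
Since sigma*B_t ~ Normal(0, sigma^2 t), E[exp(sigma*B_t)] = exp(sigma^2 t / 2); so E[X_t] = x_0 * exp((mu - sigma^2/2) t) * exp(sigma^2 t / 2) = x_0 * exp(mu t) = 4*exp(-4*t)/5.
Var(X_t) = E[X_t^2] - (E[X_t])^2 = x_0^2 * exp(2 mu t) * (exp(sigma^2 t) - 1) = (16*exp(5*t) - 16)*exp(-8*t)/25.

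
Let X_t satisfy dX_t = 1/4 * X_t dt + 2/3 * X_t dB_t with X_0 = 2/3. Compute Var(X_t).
Var(X_t) = 4*(exp(4*t/9) - 1)*exp(t/2)/9

For GBM dX = mu X dt + sigma X dB with X_0 = x_0, apply Itô to Y = log X: dY = (mu - sigma^2/2) dt + sigma dB, so Y_t = log(x_0) + (mu - sigma^2/2) t + sigma B_t and hence X_t = x_0 * exp((mu - sigma^2/2) t + sigma B_t).
With mu = 1/4, sigma = 2/3, x_0 = 2/3, this gives:
  X_t = 2/3 * exp((1/36) * t + (2/3) * B_t).
Since sigma*B_t ~ Normal(0, sigma^2 t), E[exp(sigma*B_t)] = exp(sigma^2 t / 2); so E[X_t] = x_0 * exp((mu - sigma^2/2) t) * exp(sigma^2 t / 2) = x_0 * exp(mu t) = 2*exp(t/4)/3.
Var(X_t) = E[X_t^2] - (E[X_t])^2 = x_0^2 * exp(2 mu t) * (exp(sigma^2 t) - 1) = 4*(exp(4*t/9) - 1)*exp(t/2)/9.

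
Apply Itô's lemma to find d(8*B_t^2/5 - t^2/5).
d(8*B_t^2/5 - t^2/5) = (8/5 - 2*t/5) dt + (16*B_t/5) dB_t

Itô's formula for f(t, x): d f(t, B_t) = (f_t + (1/2) f_xx) dt + f_x dB_t. Compute partials of f(t, x) = -t^2/5 + 8*x^2/5:
  f_t(t,x)  = -2*t/5
  f_x(t,x)  = 16*x/5
  f_xx(t,x) = 16/5
Assemble drift = f_t + (1/2) f_xx = 8/5 - 2*t/5 and diffusion = f_x = 16*x/5. Substituting x = B_t:
  d(8*B_t^2/5 - t^2/5) = (8/5 - 2*t/5) dt + (16*B_t/5) dB_t.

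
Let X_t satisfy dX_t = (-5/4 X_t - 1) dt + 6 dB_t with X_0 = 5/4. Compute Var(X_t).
Var(X_t) = 72/5 - 72*exp(-5*t/2)/5

The variance V(t) = Var(X_t) satisfies V'(t) = 2 a V(t) + c^2 with V(0) = 0 (drift coefficient is linear in X, diffusion is constant). With a = -5/4, c = 6, the solution is
  V(t) = (c^2 / (2 a)) * (exp(2 a t) - 1)
       = (6^2 / (2*(-5/4))) * (exp((-5/2) t) - 1)
       = 72/5 - 72*exp(-5*t/2)/5.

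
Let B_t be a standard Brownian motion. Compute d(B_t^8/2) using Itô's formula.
d(B_t^8/2) = (14*B_t^6) dt + (4*B_t^7) dB_t

Itô's formula for f(B_t) gives d f(B_t) = f'(B_t) dB_t + (1/2) f''(B_t) dt. Compute derivatives of f(x) = x^8/2:
  f'(x)  = 4*x^7
  f''(x) = 28*x^6
Substitute x = B_t and multiply the f'' term by 1/2:
  drift     = (1/2) * (28*x^6) evaluated at B_t = 14*B_t^6
  diffusion = (4*x^7) evaluated at B_t = 4*B_t^7
Therefore d(B_t^8/2) = (14*B_t^6) dt + (4*B_t^7) dB_t.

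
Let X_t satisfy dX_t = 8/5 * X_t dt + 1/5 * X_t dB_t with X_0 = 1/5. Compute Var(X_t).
Var(X_t) = (exp(t/25) - 1)*exp(16*t/5)/25

For GBM dX = mu X dt + sigma X dB with X_0 = x_0, apply Itô to Y = log X: dY = (mu - sigma^2/2) dt + sigma dB, so Y_t = log(x_0) + (mu - sigma^2/2) t + sigma B_t and hence X_t = x_0 * exp((mu - sigma^2/2) t + sigma B_t).
With mu = 8/5, sigma = 1/5, x_0 = 1/5, this gives:
  X_t = 1/5 * exp((79/50) * t + (1/5) * B_t).
Since sigma*B_t ~ Normal(0, sigma^2 t), E[exp(sigma*B_t)] = exp(sigma^2 t / 2); so E[X_t] = x_0 * exp((mu - sigma^2/2) t) * exp(sigma^2 t / 2) = x_0 * exp(mu t) = exp(8*t/5)/5.
Var(X_t) = E[X_t^2] - (E[X_t])^2 = x_0^2 * exp(2 mu t) * (exp(sigma^2 t) - 1) = (exp(t/25) - 1)*exp(16*t/5)/25.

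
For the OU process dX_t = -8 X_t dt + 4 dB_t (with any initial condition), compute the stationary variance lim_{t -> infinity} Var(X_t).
lim Var(X_t) = 1

The OU SDE dX = -theta X dt + sigma dB admits the integrating factor exp(theta t): d(exp(theta t) X_t) = sigma exp(theta t) dB_t. Integrating from 0 to t gives X_t = x_0 * exp(-theta t) + sigma * int_0^t exp(-theta (t-s)) dB_s for any initial x_0. The Itô integral has variance (by the Itô isometry) sigma^2 * int_0^t exp(-2 theta (t - s)) ds = sigma^2 * (1 - exp(-2 theta t)) / (2 theta), independent of x_0.
With theta = 8, sigma = 4:
  Var(X_t) = (4)^2 * (1 - exp(-2*8 t)) / (2 * 8) = 1 - exp(-16*t).
As t -> infinity, exp(-2*8 t) -> 0, so the stationary variance is sigma^2 / (2 theta) = 1.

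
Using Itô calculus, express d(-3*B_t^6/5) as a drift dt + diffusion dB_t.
d(-3*B_t^6/5) = (-9*B_t^4) dt + (-18*B_t^5/5) dB_t

Itô's formula for f(B_t) gives d f(B_t) = f'(B_t) dB_t + (1/2) f''(B_t) dt. Compute derivatives of f(x) = -3*x^6/5:
  f'(x)  = -18*x^5/5
  f''(x) = -18*x^4
Substitute x = B_t and multiply the f'' term by 1/2:
  drift     = (1/2) * (-18*x^4) evaluated at B_t = -9*B_t^4
  diffusion = (-18*x^5/5) evaluated at B_t = -18*B_t^5/5
Therefore d(-3*B_t^6/5) = (-9*B_t^4) dt + (-18*B_t^5/5) dB_t.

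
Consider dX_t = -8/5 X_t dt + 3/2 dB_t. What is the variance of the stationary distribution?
lim Var(X_t) = 45/64

The OU SDE dX = -theta X dt + sigma dB admits the integrating factor exp(theta t): d(exp(theta t) X_t) = sigma exp(theta t) dB_t. Integrating from 0 to t gives X_t = x_0 * exp(-theta t) + sigma * int_0^t exp(-theta (t-s)) dB_s for any initial x_0. The Itô integral has variance (by the Itô isometry) sigma^2 * int_0^t exp(-2 theta (t - s)) ds = sigma^2 * (1 - exp(-2 theta t)) / (2 theta), independent of x_0.
With theta = 8/5, sigma = 3/2:
  Var(X_t) = (3/2)^2 * (1 - exp(-2*8/5 t)) / (2 * 8/5) = 45/64 - 45*exp(-16*t/5)/64.
As t -> infinity, exp(-2*8/5 t) -> 0, so the stationary variance is sigma^2 / (2 theta) = 45/64.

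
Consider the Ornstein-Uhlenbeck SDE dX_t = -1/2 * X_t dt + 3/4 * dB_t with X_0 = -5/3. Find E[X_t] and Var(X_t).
E[X_t] = -5*exp(-t/2)/3; Var(X_t) = 9/16 - 9*exp(-t)/16

The OU SDE dX = -theta X dt + sigma dB admits the integrating factor exp(theta t): d(exp(theta t) X_t) = sigma exp(theta t) dB_t. Integrating from 0 to t:
  X_t = x_0 * exp(-theta t) + sigma * int_0^t exp(-theta (t-s)) dB_s.
The Itô integral has mean 0 and (by the Itô isometry) variance sigma^2 * int_0^t exp(-2 theta (t - s)) ds = sigma^2 * (1 - exp(-2 theta t)) / (2 theta).
With theta = 1/2, sigma = 3/4, x_0 = -5/3:
  E[X_t] = -5/3 * exp(-1/2 t) = -5*exp(-t/2)/3
  Var(X_t) = (3/4)^2 * (1 - exp(-2*1/2 t)) / (2 * 1/2) = 9/16 - 9*exp(-t)/16.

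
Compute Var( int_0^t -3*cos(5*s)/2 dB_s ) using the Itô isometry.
Var = 9*t/8 + 9*sin(10*t)/80

The Itô integral of a deterministic integrand f(s) has mean 0 because each increment f(s) * (B_{s+ds} - B_s) has mean 0. By the Itô isometry:
  Var( int_0^t f(s) dB_s ) = E[ (int_0^t f(s) dB_s)^2 ] = int_0^t f(s)^2 ds.
Here f(s) = -3*cos(5*s)/2, so f(s)^2 = 9*cos(5*s)^2/4. Integrate:
  int_0^t (9*cos(5*s)^2/4) ds = 9*t/8 + 9*sin(10*t)/80.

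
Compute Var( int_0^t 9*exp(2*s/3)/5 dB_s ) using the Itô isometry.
Var = 243*exp(4*t/3)/100 - 243/100

The Itô integral of a deterministic integrand f(s) has mean 0 because each increment f(s) * (B_{s+ds} - B_s) has mean 0. By the Itô isometry:
  Var( int_0^t f(s) dB_s ) = E[ (int_0^t f(s) dB_s)^2 ] = int_0^t f(s)^2 ds.
Here f(s) = 9*exp(2*s/3)/5, so f(s)^2 = 81*exp(4*s/3)/25. Integrate:
  int_0^t (81*exp(4*s/3)/25) ds = 243*exp(4*t/3)/100 - 243/100.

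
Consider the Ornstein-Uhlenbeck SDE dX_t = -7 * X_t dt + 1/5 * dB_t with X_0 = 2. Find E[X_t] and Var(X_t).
E[X_t] = 2*exp(-7*t); Var(X_t) = 1/350 - exp(-14*t)/350

The OU SDE dX = -theta X dt + sigma dB admits the integrating factor exp(theta t): d(exp(theta t) X_t) = sigma exp(theta t) dB_t. Integrating from 0 to t:
  X_t = x_0 * exp(-theta t) + sigma * int_0^t exp(-theta (t-s)) dB_s.
The Itô integral has mean 0 and (by the Itô isometry) variance sigma^2 * int_0^t exp(-2 theta (t - s)) ds = sigma^2 * (1 - exp(-2 theta t)) / (2 theta).
With theta = 7, sigma = 1/5, x_0 = 2:
  E[X_t] = 2 * exp(-7 t) = 2*exp(-7*t)
  Var(X_t) = (1/5)^2 * (1 - exp(-2*7 t)) / (2 * 7) = 1/350 - exp(-14*t)/350.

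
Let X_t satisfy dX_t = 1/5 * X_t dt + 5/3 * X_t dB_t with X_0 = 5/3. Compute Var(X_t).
Var(X_t) = 25*(exp(25*t/9) - 1)*exp(2*t/5)/9

For GBM dX = mu X dt + sigma X dB with X_0 = x_0, apply Itô to Y = log X: dY = (mu - sigma^2/2) dt + sigma dB, so Y_t = log(x_0) + (mu - sigma^2/2) t + sigma B_t and hence X_t = x_0 * exp((mu - sigma^2/2) t + sigma B_t).
With mu = 1/5, sigma = 5/3, x_0 = 5/3, this gives:
  X_t = 5/3 * exp((-107/90) * t + (5/3) * B_t).
Since sigma*B_t ~ Normal(0, sigma^2 t), E[exp(sigma*B_t)] = exp(sigma^2 t / 2); so E[X_t] = x_0 * exp((mu - sigma^2/2) t) * exp(sigma^2 t / 2) = x_0 * exp(mu t) = 5*exp(t/5)/3.
Var(X_t) = E[X_t^2] - (E[X_t])^2 = x_0^2 * exp(2 mu t) * (exp(sigma^2 t) - 1) = 25*(exp(25*t/9) - 1)*exp(2*t/5)/9.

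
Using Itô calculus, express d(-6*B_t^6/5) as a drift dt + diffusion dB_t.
d(-6*B_t^6/5) = (-18*B_t^4) dt + (-36*B_t^5/5) dB_t

Itô's formula for f(B_t) gives d f(B_t) = f'(B_t) dB_t + (1/2) f''(B_t) dt. Compute derivatives of f(x) = -6*x^6/5:
  f'(x)  = -36*x^5/5
  f''(x) = -36*x^4
Substitute x = B_t and multiply the f'' term by 1/2:
  drift     = (1/2) * (-36*x^4) evaluated at B_t = -18*B_t^4
  diffusion = (-36*x^5/5) evaluated at B_t = -36*B_t^5/5
Therefore d(-6*B_t^6/5) = (-18*B_t^4) dt + (-36*B_t^5/5) dB_t.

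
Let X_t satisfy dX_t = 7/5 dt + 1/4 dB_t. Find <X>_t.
<X>_t = t/16

For an Itô process dX_t = a(t) dt + b(t) dB_t, the quadratic variation is <X>_t = int_0^t b(s)^2 ds (the drift term does not contribute). Here b(s) = 1/4, so
  b(s)^2 = 1/16.
Integrating from 0 to t:
  <X>_t = int_0^t (1/16) ds = t/16.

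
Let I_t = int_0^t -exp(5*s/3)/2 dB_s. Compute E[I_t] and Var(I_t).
E[I_t] = 0; Var(I_t) = 3*exp(10*t/3)/40 - 3/40

The Itô integral of a deterministic integrand f(s) has mean 0 because each increment f(s) * (B_{s+ds} - B_s) has mean 0. By the Itô isometry:
  Var( int_0^t f(s) dB_s ) = E[ (int_0^t f(s) dB_s)^2 ] = int_0^t f(s)^2 ds.
Here f(s) = -exp(5*s/3)/2, so f(s)^2 = exp(10*s/3)/4. Integrate:
  int_0^t (exp(10*s/3)/4) ds = 3*exp(10*t/3)/40 - 3/40.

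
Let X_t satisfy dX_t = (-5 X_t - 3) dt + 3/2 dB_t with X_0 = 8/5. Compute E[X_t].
E[X_t] = -3/5 + 11*exp(-5*t)/5

Taking expectations and using E[dB_t] = 0, the mean m(t) = E[X_t] satisfies the ODE m'(t) = a m(t) + b with m(0) = x_0. With a = -5, b = -3, x_0 = 8/5, the solution is
  m(t) = x_0 * exp(a t) + (b/a) * (exp(a t) - 1)
       = (8/5) * exp((-5) t) + ((-3)/(-5)) * (exp((-5) t) - 1)
       = -3/5 + 11*exp(-5*t)/5.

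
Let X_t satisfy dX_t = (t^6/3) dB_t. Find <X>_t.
<X>_t = t^13/117

For an Itô process dX_t = a(t) dt + b(t) dB_t, the quadratic variation is <X>_t = int_0^t b(s)^2 ds (the drift term does not contribute). Here b(s) = s^6/3, so
  b(s)^2 = s^12/9.
Integrating from 0 to t:
  <X>_t = int_0^t (s^12/9) ds = t^13/117.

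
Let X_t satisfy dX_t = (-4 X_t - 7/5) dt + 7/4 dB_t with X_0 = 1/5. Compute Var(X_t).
Var(X_t) = 49/128 - 49*exp(-8*t)/128

The variance V(t) = Var(X_t) satisfies V'(t) = 2 a V(t) + c^2 with V(0) = 0 (drift coefficient is linear in X, diffusion is constant). With a = -4, c = 7/4, the solution is
  V(t) = (c^2 / (2 a)) * (exp(2 a t) - 1)
       = ((7/4)^2 / (2*(-4))) * (exp((-8) t) - 1)
       = 49/128 - 49*exp(-8*t)/128.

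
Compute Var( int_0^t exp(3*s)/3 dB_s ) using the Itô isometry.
Var = exp(6*t)/54 - 1/54

The Itô integral of a deterministic integrand f(s) has mean 0 because each increment f(s) * (B_{s+ds} - B_s) has mean 0. By the Itô isometry:
  Var( int_0^t f(s) dB_s ) = E[ (int_0^t f(s) dB_s)^2 ] = int_0^t f(s)^2 ds.
Here f(s) = exp(3*s)/3, so f(s)^2 = exp(6*s)/9. Integrate:
  int_0^t (exp(6*s)/9) ds = exp(6*t)/54 - 1/54.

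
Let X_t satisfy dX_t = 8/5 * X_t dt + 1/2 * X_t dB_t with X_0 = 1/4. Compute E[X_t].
E[X_t] = exp(8*t/5)/4

For GBM dX = mu X dt + sigma X dB with X_0 = x_0, apply Itô to Y = log X: dY = (mu - sigma^2/2) dt + sigma dB, so Y_t = log(x_0) + (mu - sigma^2/2) t + sigma B_t and hence X_t = x_0 * exp((mu - sigma^2/2) t + sigma B_t).
With mu = 8/5, sigma = 1/2, x_0 = 1/4, this gives:
  X_t = 1/4 * exp((59/40) * t + (1/2) * B_t).
Since sigma*B_t ~ Normal(0, sigma^2 t), E[exp(sigma*B_t)] = exp(sigma^2 t / 2); so E[X_t] = x_0 * exp((mu - sigma^2/2) t) * exp(sigma^2 t / 2) = x_0 * exp(mu t) = exp(8*t/5)/4.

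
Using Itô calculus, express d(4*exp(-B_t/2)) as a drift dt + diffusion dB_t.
d(4*exp(-B_t/2)) = (exp(-B_t/2)/2) dt + (-2*exp(-B_t/2)) dB_t

Itô's formula for f(B_t) gives d f(B_t) = f'(B_t) dB_t + (1/2) f''(B_t) dt. Compute derivatives of f(x) = 4*exp(-x/2):
  f'(x)  = -2*exp(-x/2)
  f''(x) = exp(-x/2)
Substitute x = B_t and multiply the f'' term by 1/2:
  drift     = (1/2) * (exp(-x/2)) evaluated at B_t = exp(-B_t/2)/2
  diffusion = (-2*exp(-x/2)) evaluated at B_t = -2*exp(-B_t/2)
Therefore d(4*exp(-B_t/2)) = (exp(-B_t/2)/2) dt + (-2*exp(-B_t/2)) dB_t.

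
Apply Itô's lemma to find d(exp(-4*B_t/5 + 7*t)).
d(exp(-4*B_t/5 + 7*t)) = (183*exp(-4*B_t/5 + 7*t)/25) dt + (-4*exp(-4*B_t/5 + 7*t)/5) dB_t

Itô's formula for f(t, x): d f(t, B_t) = (f_t + (1/2) f_xx) dt + f_x dB_t. Compute partials of f(t, x) = exp(7*t - 4*x/5):
  f_t(t,x)  = 7*exp(7*t - 4*x/5)
  f_x(t,x)  = -4*exp(7*t - 4*x/5)/5
  f_xx(t,x) = 16*exp(7*t - 4*x/5)/25
Assemble drift = f_t + (1/2) f_xx = 183*exp(7*t - 4*x/5)/25 and diffusion = f_x = -4*exp(7*t - 4*x/5)/5. Substituting x = B_t:
  d(exp(-4*B_t/5 + 7*t)) = (183*exp(-4*B_t/5 + 7*t)/25) dt + (-4*exp(-4*B_t/5 + 7*t)/5) dB_t.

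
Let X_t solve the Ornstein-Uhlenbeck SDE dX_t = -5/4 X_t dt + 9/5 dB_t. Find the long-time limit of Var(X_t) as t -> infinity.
lim Var(X_t) = 162/125

The OU SDE dX = -theta X dt + sigma dB admits the integrating factor exp(theta t): d(exp(theta t) X_t) = sigma exp(theta t) dB_t. Integrating from 0 to t gives X_t = x_0 * exp(-theta t) + sigma * int_0^t exp(-theta (t-s)) dB_s for any initial x_0. The Itô integral has variance (by the Itô isometry) sigma^2 * int_0^t exp(-2 theta (t - s)) ds = sigma^2 * (1 - exp(-2 theta t)) / (2 theta), independent of x_0.
With theta = 5/4, sigma = 9/5:
  Var(X_t) = (9/5)^2 * (1 - exp(-2*5/4 t)) / (2 * 5/4) = 162/125 - 162*exp(-5*t/2)/125.
As t -> infinity, exp(-2*5/4 t) -> 0, so the stationary variance is sigma^2 / (2 theta) = 162/125.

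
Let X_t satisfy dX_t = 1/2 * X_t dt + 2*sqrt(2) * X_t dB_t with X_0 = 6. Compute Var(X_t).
Var(X_t) = 36*(exp(8*t) - 1)*exp(t)

For GBM dX = mu X dt + sigma X dB with X_0 = x_0, apply Itô to Y = log X: dY = (mu - sigma^2/2) dt + sigma dB, so Y_t = log(x_0) + (mu - sigma^2/2) t + sigma B_t and hence X_t = x_0 * exp((mu - sigma^2/2) t + sigma B_t).
With mu = 1/2, sigma = 2*sqrt(2), x_0 = 6, this gives:
  X_t = 6 * exp((-7/2) * t + (2*sqrt(2)) * B_t).
Since sigma*B_t ~ Normal(0, sigma^2 t), E[exp(sigma*B_t)] = exp(sigma^2 t / 2); so E[X_t] = x_0 * exp((mu - sigma^2/2) t) * exp(sigma^2 t / 2) = x_0 * exp(mu t) = 6*exp(t/2).
Var(X_t) = E[X_t^2] - (E[X_t])^2 = x_0^2 * exp(2 mu t) * (exp(sigma^2 t) - 1) = 36*(exp(8*t) - 1)*exp(t).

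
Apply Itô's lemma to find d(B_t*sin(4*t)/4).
d(B_t*sin(4*t)/4) = (B_t*cos(4*t)) dt + (sin(4*t)/4) dB_t

Itô's formula for f(t, x): d f(t, B_t) = (f_t + (1/2) f_xx) dt + f_x dB_t. Compute partials of f(t, x) = x*sin(4*t)/4:
  f_t(t,x)  = x*cos(4*t)
  f_x(t,x)  = sin(4*t)/4
  f_xx(t,x) = 0
Assemble drift = f_t + (1/2) f_xx = x*cos(4*t) and diffusion = f_x = sin(4*t)/4. Substituting x = B_t:
  d(B_t*sin(4*t)/4) = (B_t*cos(4*t)) dt + (sin(4*t)/4) dB_t.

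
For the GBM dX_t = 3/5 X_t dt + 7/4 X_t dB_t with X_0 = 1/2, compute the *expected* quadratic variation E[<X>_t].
E[<X>_t] = 245*exp(341*t/80)/1364 - 245/1364

<X>_t = int_0^t ((7/4) * X_s)^2 ds. Taking expectation inside the integral: E[<X>_t] = (7/4)^2 * int_0^t E[X_s^2] ds. For GBM, E[X_s^2] = x_0^2 * exp((2 mu + sigma^2) s). Integrating:
  E[<X>_t] = (7/4)^2 * (1/2)^2 * (exp((2*(3/5) + (7/4)^2) t) - 1) / (2*(3/5) + (7/4)^2)
           = (7/4)^2 * (1/2)^2 * (exp((341/80) t) - 1) / (341/80) = 245*exp(341*t/80)/1364 - 245/1364.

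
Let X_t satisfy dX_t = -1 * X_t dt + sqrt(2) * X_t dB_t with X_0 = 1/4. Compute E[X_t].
E[X_t] = exp(-t)/4

For GBM dX = mu X dt + sigma X dB with X_0 = x_0, apply Itô to Y = log X: dY = (mu - sigma^2/2) dt + sigma dB, so Y_t = log(x_0) + (mu - sigma^2/2) t + sigma B_t and hence X_t = x_0 * exp((mu - sigma^2/2) t + sigma B_t).
With mu = -1, sigma = sqrt(2), x_0 = 1/4, this gives:
  X_t = 1/4 * exp((-2) * t + (sqrt(2)) * B_t).
Since sigma*B_t ~ Normal(0, sigma^2 t), E[exp(sigma*B_t)] = exp(sigma^2 t / 2); so E[X_t] = x_0 * exp((mu - sigma^2/2) t) * exp(sigma^2 t / 2) = x_0 * exp(mu t) = exp(-t)/4.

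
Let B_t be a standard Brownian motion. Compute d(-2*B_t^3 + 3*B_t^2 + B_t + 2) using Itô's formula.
d(-2*B_t^3 + 3*B_t^2 + B_t + 2) = (3 - 6*B_t) dt + (-6*B_t^2 + 6*B_t + 1) dB_t

Itô's formula for f(B_t) gives d f(B_t) = f'(B_t) dB_t + (1/2) f''(B_t) dt. Compute derivatives of f(x) = -2*x^3 + 3*x^2 + x + 2:
  f'(x)  = -6*x^2 + 6*x + 1
  f''(x) = 6 - 12*x
Substitute x = B_t and multiply the f'' term by 1/2:
  drift     = (1/2) * (6 - 12*x) evaluated at B_t = 3 - 6*B_t
  diffusion = (-6*x^2 + 6*x + 1) evaluated at B_t = -6*B_t^2 + 6*B_t + 1
Therefore d(-2*B_t^3 + 3*B_t^2 + B_t + 2) = (3 - 6*B_t) dt + (-6*B_t^2 + 6*B_t + 1) dB_t.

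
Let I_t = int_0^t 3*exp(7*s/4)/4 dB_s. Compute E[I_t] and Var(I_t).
E[I_t] = 0; Var(I_t) = 9*exp(7*t/2)/56 - 9/56

The Itô integral of a deterministic integrand f(s) has mean 0 because each increment f(s) * (B_{s+ds} - B_s) has mean 0. By the Itô isometry:
  Var( int_0^t f(s) dB_s ) = E[ (int_0^t f(s) dB_s)^2 ] = int_0^t f(s)^2 ds.
Here f(s) = 3*exp(7*s/4)/4, so f(s)^2 = 9*exp(7*s/2)/16. Integrate:
  int_0^t (9*exp(7*s/2)/16) ds = 9*exp(7*t/2)/56 - 9/56.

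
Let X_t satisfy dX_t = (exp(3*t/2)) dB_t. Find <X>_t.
<X>_t = exp(3*t)/3 - 1/3

For an Itô process dX_t = a(t) dt + b(t) dB_t, the quadratic variation is <X>_t = int_0^t b(s)^2 ds (the drift term does not contribute). Here b(s) = exp(3*s/2), so
  b(s)^2 = exp(3*s).
Integrating from 0 to t:
  <X>_t = int_0^t (exp(3*s)) ds = exp(3*t)/3 - 1/3.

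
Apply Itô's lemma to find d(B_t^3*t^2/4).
d(B_t^3*t^2/4) = (B_t*t*(2*B_t^2 + 3*t)/4) dt + (3*B_t^2*t^2/4) dB_t

Itô's formula for f(t, x): d f(t, B_t) = (f_t + (1/2) f_xx) dt + f_x dB_t. Compute partials of f(t, x) = t^2*x^3/4:
  f_t(t,x)  = t*x^3/2
  f_x(t,x)  = 3*t^2*x^2/4
  f_xx(t,x) = 3*t^2*x/2
Assemble drift = f_t + (1/2) f_xx = t*x*(3*t + 2*x^2)/4 and diffusion = f_x = 3*t^2*x^2/4. Substituting x = B_t:
  d(B_t^3*t^2/4) = (B_t*t*(2*B_t^2 + 3*t)/4) dt + (3*B_t^2*t^2/4) dB_t.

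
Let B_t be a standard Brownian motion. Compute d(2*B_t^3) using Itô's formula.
d(2*B_t^3) = (6*B_t) dt + (6*B_t^2) dB_t

Itô's formula for f(B_t) gives d f(B_t) = f'(B_t) dB_t + (1/2) f''(B_t) dt. Compute derivatives of f(x) = 2*x^3:
  f'(x)  = 6*x^2
  f''(x) = 12*x
Substitute x = B_t and multiply the f'' term by 1/2:
  drift     = (1/2) * (12*x) evaluated at B_t = 6*B_t
  diffusion = (6*x^2) evaluated at B_t = 6*B_t^2
Therefore d(2*B_t^3) = (6*B_t) dt + (6*B_t^2) dB_t.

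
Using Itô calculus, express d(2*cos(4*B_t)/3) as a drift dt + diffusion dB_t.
d(2*cos(4*B_t)/3) = (-16*cos(4*B_t)/3) dt + (-8*sin(4*B_t)/3) dB_t

Itô's formula for f(B_t) gives d f(B_t) = f'(B_t) dB_t + (1/2) f''(B_t) dt. Compute derivatives of f(x) = 2*cos(4*x)/3:
  f'(x)  = -8*sin(4*x)/3
  f''(x) = -32*cos(4*x)/3
Substitute x = B_t and multiply the f'' term by 1/2:
  drift     = (1/2) * (-32*cos(4*x)/3) evaluated at B_t = -16*cos(4*B_t)/3
  diffusion = (-8*sin(4*x)/3) evaluated at B_t = -8*sin(4*B_t)/3
Therefore d(2*cos(4*B_t)/3) = (-16*cos(4*B_t)/3) dt + (-8*sin(4*B_t)/3) dB_t.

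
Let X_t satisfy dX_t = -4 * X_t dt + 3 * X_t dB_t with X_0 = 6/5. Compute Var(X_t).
Var(X_t) = (36*exp(9*t) - 36)*exp(-8*t)/25

For GBM dX = mu X dt + sigma X dB with X_0 = x_0, apply Itô to Y = log X: dY = (mu - sigma^2/2) dt + sigma dB, so Y_t = log(x_0) + (mu - sigma^2/2) t + sigma B_t and hence X_t = x_0 * exp((mu - sigma^2/2) t + sigma B_t).
With mu = -4, sigma = 3, x_0 = 6/5, this gives:
  X_t = 6/5 * exp((-17/2) * t + (3) * B_t).
Since sigma*B_t ~ Normal(0, sigma^2 t), E[exp(sigma*B_t)] = exp(sigma^2 t / 2); so E[X_t] = x_0 * exp((mu - sigma^2/2) t) * exp(sigma^2 t / 2) = x_0 * exp(mu t) = 6*exp(-4*t)/5.
Var(X_t) = E[X_t^2] - (E[X_t])^2 = x_0^2 * exp(2 mu t) * (exp(sigma^2 t) - 1) = (36*exp(9*t) - 36)*exp(-8*t)/25.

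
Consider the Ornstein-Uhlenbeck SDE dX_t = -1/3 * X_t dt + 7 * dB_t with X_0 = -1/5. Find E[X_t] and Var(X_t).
E[X_t] = -exp(-t/3)/5; Var(X_t) = 147/2 - 147*exp(-2*t/3)/2

The OU SDE dX = -theta X dt + sigma dB admits the integrating factor exp(theta t): d(exp(theta t) X_t) = sigma exp(theta t) dB_t. Integrating from 0 to t:
  X_t = x_0 * exp(-theta t) + sigma * int_0^t exp(-theta (t-s)) dB_s.
The Itô integral has mean 0 and (by the Itô isometry) variance sigma^2 * int_0^t exp(-2 theta (t - s)) ds = sigma^2 * (1 - exp(-2 theta t)) / (2 theta).
With theta = 1/3, sigma = 7, x_0 = -1/5:
  E[X_t] = -1/5 * exp(-1/3 t) = -exp(-t/3)/5
  Var(X_t) = (7)^2 * (1 - exp(-2*1/3 t)) / (2 * 1/3) = 147/2 - 147*exp(-2*t/3)/2.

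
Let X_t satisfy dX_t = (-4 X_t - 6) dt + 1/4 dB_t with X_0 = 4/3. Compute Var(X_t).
Var(X_t) = 1/128 - exp(-8*t)/128

The variance V(t) = Var(X_t) satisfies V'(t) = 2 a V(t) + c^2 with V(0) = 0 (drift coefficient is linear in X, diffusion is constant). With a = -4, c = 1/4, the solution is
  V(t) = (c^2 / (2 a)) * (exp(2 a t) - 1)
       = ((1/4)^2 / (2*(-4))) * (exp((-8) t) - 1)
       = 1/128 - exp(-8*t)/128.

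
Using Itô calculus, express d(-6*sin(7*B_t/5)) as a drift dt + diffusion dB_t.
d(-6*sin(7*B_t/5)) = (147*sin(7*B_t/5)/25) dt + (-42*cos(7*B_t/5)/5) dB_t

Itô's formula for f(B_t) gives d f(B_t) = f'(B_t) dB_t + (1/2) f''(B_t) dt. Compute derivatives of f(x) = -6*sin(7*x/5):
  f'(x)  = -42*cos(7*x/5)/5
  f''(x) = 294*sin(7*x/5)/25
Substitute x = B_t and multiply the f'' term by 1/2:
  drift     = (1/2) * (294*sin(7*x/5)/25) evaluated at B_t = 147*sin(7*B_t/5)/25
  diffusion = (-42*cos(7*x/5)/5) evaluated at B_t = -42*cos(7*B_t/5)/5
Therefore d(-6*sin(7*B_t/5)) = (147*sin(7*B_t/5)/25) dt + (-42*cos(7*B_t/5)/5) dB_t.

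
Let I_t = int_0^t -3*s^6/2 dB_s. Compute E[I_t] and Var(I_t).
E[I_t] = 0; Var(I_t) = 9*t^13/52

The Itô integral of a deterministic integrand f(s) has mean 0 because each increment f(s) * (B_{s+ds} - B_s) has mean 0. By the Itô isometry:
  Var( int_0^t f(s) dB_s ) = E[ (int_0^t f(s) dB_s)^2 ] = int_0^t f(s)^2 ds.
Here f(s) = -3*s^6/2, so f(s)^2 = 9*s^12/4. Integrate:
  int_0^t (9*s^12/4) ds = 9*t^13/52.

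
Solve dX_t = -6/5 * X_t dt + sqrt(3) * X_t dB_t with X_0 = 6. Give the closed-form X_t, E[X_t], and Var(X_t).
X_t = 6 * exp((-27/10) t + (sqrt(3)) B_t); E[X_t] = 6*exp(-6*t/5); Var(X_t) = (36*exp(3*t) - 36)*exp(-12*t/5)

For GBM dX = mu X dt + sigma X dB with X_0 = x_0, apply Itô to Y = log X: dY = (mu - sigma^2/2) dt + sigma dB, so Y_t = log(x_0) + (mu - sigma^2/2) t + sigma B_t and hence X_t = x_0 * exp((mu - sigma^2/2) t + sigma B_t).
With mu = -6/5, sigma = sqrt(3), x_0 = 6, this gives:
  X_t = 6 * exp((-27/10) * t + (sqrt(3)) * B_t).
Since sigma*B_t ~ Normal(0, sigma^2 t), E[exp(sigma*B_t)] = exp(sigma^2 t / 2); so E[X_t] = x_0 * exp((mu - sigma^2/2) t) * exp(sigma^2 t / 2) = x_0 * exp(mu t) = 6*exp(-6*t/5).
Var(X_t) = E[X_t^2] - (E[X_t])^2 = x_0^2 * exp(2 mu t) * (exp(sigma^2 t) - 1) = (36*exp(3*t) - 36)*exp(-12*t/5).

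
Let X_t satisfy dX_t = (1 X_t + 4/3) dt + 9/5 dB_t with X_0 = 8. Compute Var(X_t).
Var(X_t) = 81*exp(2*t)/50 - 81/50

The variance V(t) = Var(X_t) satisfies V'(t) = 2 a V(t) + c^2 with V(0) = 0 (drift coefficient is linear in X, diffusion is constant). With a = 1, c = 9/5, the solution is
  V(t) = (c^2 / (2 a)) * (exp(2 a t) - 1)
       = ((9/5)^2 / (2*1)) * (exp(2 t) - 1)
       = 81*exp(2*t)/50 - 81/50.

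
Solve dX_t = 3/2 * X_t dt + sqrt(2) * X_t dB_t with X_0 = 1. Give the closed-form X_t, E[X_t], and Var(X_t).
X_t = 1 * exp((1/2) t + (sqrt(2)) B_t); E[X_t] = exp(3*t/2); Var(X_t) = exp(5*t) - exp(3*t)

For GBM dX = mu X dt + sigma X dB with X_0 = x_0, apply Itô to Y = log X: dY = (mu - sigma^2/2) dt + sigma dB, so Y_t = log(x_0) + (mu - sigma^2/2) t + sigma B_t and hence X_t = x_0 * exp((mu - sigma^2/2) t + sigma B_t).
With mu = 3/2, sigma = sqrt(2), x_0 = 1, this gives:
  X_t = 1 * exp((1/2) * t + (sqrt(2)) * B_t).
Since sigma*B_t ~ Normal(0, sigma^2 t), E[exp(sigma*B_t)] = exp(sigma^2 t / 2); so E[X_t] = x_0 * exp((mu - sigma^2/2) t) * exp(sigma^2 t / 2) = x_0 * exp(mu t) = exp(3*t/2).
Var(X_t) = E[X_t^2] - (E[X_t])^2 = x_0^2 * exp(2 mu t) * (exp(sigma^2 t) - 1) = exp(5*t) - exp(3*t).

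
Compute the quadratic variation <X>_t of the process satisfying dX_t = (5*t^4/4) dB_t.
<X>_t = 25*t^9/144

For an Itô process dX_t = a(t) dt + b(t) dB_t, the quadratic variation is <X>_t = int_0^t b(s)^2 ds (the drift term does not contribute). Here b(s) = 5*s^4/4, so
  b(s)^2 = 25*s^8/16.
Integrating from 0 to t:
  <X>_t = int_0^t (25*s^8/16) ds = 25*t^9/144.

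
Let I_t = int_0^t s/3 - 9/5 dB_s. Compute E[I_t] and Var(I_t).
E[I_t] = 0; Var(I_t) = t*(25*t^2 - 405*t + 2187)/675

The Itô integral of a deterministic integrand f(s) has mean 0 because each increment f(s) * (B_{s+ds} - B_s) has mean 0. By the Itô isometry:
  Var( int_0^t f(s) dB_s ) = E[ (int_0^t f(s) dB_s)^2 ] = int_0^t f(s)^2 ds.
Here f(s) = s/3 - 9/5, so f(s)^2 = (5*s - 27)^2/225. Integrate:
  int_0^t ((5*s - 27)^2/225) ds = t*(25*t^2 - 405*t + 2187)/675.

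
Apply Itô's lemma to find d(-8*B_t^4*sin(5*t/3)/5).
d(-8*B_t^4*sin(5*t/3)/5) = (-8*B_t^2*(5*B_t^2*cos(5*t/3) + 18*sin(5*t/3))/15) dt + (-32*B_t^3*sin(5*t/3)/5) dB_t

Itô's formula for f(t, x): d f(t, B_t) = (f_t + (1/2) f_xx) dt + f_x dB_t. Compute partials of f(t, x) = -8*x^4*sin(5*t/3)/5:
  f_t(t,x)  = -8*x^4*cos(5*t/3)/3
  f_x(t,x)  = -32*x^3*sin(5*t/3)/5
  f_xx(t,x) = -96*x^2*sin(5*t/3)/5
Assemble drift = f_t + (1/2) f_xx = -8*x^2*(5*x^2*cos(5*t/3) + 18*sin(5*t/3))/15 and diffusion = f_x = -32*x^3*sin(5*t/3)/5. Substituting x = B_t:
  d(-8*B_t^4*sin(5*t/3)/5) = (-8*B_t^2*(5*B_t^2*cos(5*t/3) + 18*sin(5*t/3))/15) dt + (-32*B_t^3*sin(5*t/3)/5) dB_t.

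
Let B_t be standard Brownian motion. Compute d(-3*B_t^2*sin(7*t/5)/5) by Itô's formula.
d(-3*B_t^2*sin(7*t/5)/5) = (-21*B_t^2*cos(7*t/5)/25 - 3*sin(7*t/5)/5) dt + (-6*B_t*sin(7*t/5)/5) dB_t

Itô's formula for f(t, x): d f(t, B_t) = (f_t + (1/2) f_xx) dt + f_x dB_t. Compute partials of f(t, x) = -3*x^2*sin(7*t/5)/5:
  f_t(t,x)  = -21*x^2*cos(7*t/5)/25
  f_x(t,x)  = -6*x*sin(7*t/5)/5
  f_xx(t,x) = -6*sin(7*t/5)/5
Assemble drift = f_t + (1/2) f_xx = -21*x^2*cos(7*t/5)/25 - 3*sin(7*t/5)/5 and diffusion = f_x = -6*x*sin(7*t/5)/5. Substituting x = B_t:
  d(-3*B_t^2*sin(7*t/5)/5) = (-21*B_t^2*cos(7*t/5)/25 - 3*sin(7*t/5)/5) dt + (-6*B_t*sin(7*t/5)/5) dB_t.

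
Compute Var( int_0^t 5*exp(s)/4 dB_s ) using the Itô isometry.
Var = 25*exp(2*t)/32 - 25/32

The Itô integral of a deterministic integrand f(s) has mean 0 because each increment f(s) * (B_{s+ds} - B_s) has mean 0. By the Itô isometry:
  Var( int_0^t f(s) dB_s ) = E[ (int_0^t f(s) dB_s)^2 ] = int_0^t f(s)^2 ds.
Here f(s) = 5*exp(s)/4, so f(s)^2 = 25*exp(2*s)/16. Integrate:
  int_0^t (25*exp(2*s)/16) ds = 25*exp(2*t)/32 - 25/32.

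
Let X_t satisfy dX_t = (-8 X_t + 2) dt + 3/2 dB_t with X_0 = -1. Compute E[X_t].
E[X_t] = 1/4 - 5*exp(-8*t)/4

Taking expectations and using E[dB_t] = 0, the mean m(t) = E[X_t] satisfies the ODE m'(t) = a m(t) + b with m(0) = x_0. With a = -8, b = 2, x_0 = -1, the solution is
  m(t) = x_0 * exp(a t) + (b/a) * (exp(a t) - 1)
       = (-1) * exp((-8) t) + (2/(-8)) * (exp((-8) t) - 1)
       = 1/4 - 5*exp(-8*t)/4.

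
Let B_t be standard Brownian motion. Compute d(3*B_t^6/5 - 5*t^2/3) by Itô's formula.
d(3*B_t^6/5 - 5*t^2/3) = (9*B_t^4 - 10*t/3) dt + (18*B_t^5/5) dB_t

Itô's formula for f(t, x): d f(t, B_t) = (f_t + (1/2) f_xx) dt + f_x dB_t. Compute partials of f(t, x) = -5*t^2/3 + 3*x^6/5:
  f_t(t,x)  = -10*t/3
  f_x(t,x)  = 18*x^5/5
  f_xx(t,x) = 18*x^4
Assemble drift = f_t + (1/2) f_xx = -10*t/3 + 9*x^4 and diffusion = f_x = 18*x^5/5. Substituting x = B_t:
  d(3*B_t^6/5 - 5*t^2/3) = (9*B_t^4 - 10*t/3) dt + (18*B_t^5/5) dB_t.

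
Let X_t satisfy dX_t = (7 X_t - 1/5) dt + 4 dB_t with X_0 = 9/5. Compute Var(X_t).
Var(X_t) = 8*exp(14*t)/7 - 8/7

The variance V(t) = Var(X_t) satisfies V'(t) = 2 a V(t) + c^2 with V(0) = 0 (drift coefficient is linear in X, diffusion is constant). With a = 7, c = 4, the solution is
  V(t) = (c^2 / (2 a)) * (exp(2 a t) - 1)
       = (4^2 / (2*7)) * (exp(14 t) - 1)
       = 8*exp(14*t)/7 - 8/7.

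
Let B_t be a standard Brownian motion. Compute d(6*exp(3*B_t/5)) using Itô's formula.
d(6*exp(3*B_t/5)) = (27*exp(3*B_t/5)/25) dt + (18*exp(3*B_t/5)/5) dB_t

Itô's formula for f(B_t) gives d f(B_t) = f'(B_t) dB_t + (1/2) f''(B_t) dt. Compute derivatives of f(x) = 6*exp(3*x/5):
  f'(x)  = 18*exp(3*x/5)/5
  f''(x) = 54*exp(3*x/5)/25
Substitute x = B_t and multiply the f'' term by 1/2:
  drift     = (1/2) * (54*exp(3*x/5)/25) evaluated at B_t = 27*exp(3*B_t/5)/25
  diffusion = (18*exp(3*x/5)/5) evaluated at B_t = 18*exp(3*B_t/5)/5
Therefore d(6*exp(3*B_t/5)) = (27*exp(3*B_t/5)/25) dt + (18*exp(3*B_t/5)/5) dB_t.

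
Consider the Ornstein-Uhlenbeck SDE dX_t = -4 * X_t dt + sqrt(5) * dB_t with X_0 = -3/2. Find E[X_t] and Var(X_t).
E[X_t] = -3*exp(-4*t)/2; Var(X_t) = 5/8 - 5*exp(-8*t)/8

The OU SDE dX = -theta X dt + sigma dB admits the integrating factor exp(theta t): d(exp(theta t) X_t) = sigma exp(theta t) dB_t. Integrating from 0 to t:
  X_t = x_0 * exp(-theta t) + sigma * int_0^t exp(-theta (t-s)) dB_s.
The Itô integral has mean 0 and (by the Itô isometry) variance sigma^2 * int_0^t exp(-2 theta (t - s)) ds = sigma^2 * (1 - exp(-2 theta t)) / (2 theta).
With theta = 4, sigma = sqrt(5), x_0 = -3/2:
  E[X_t] = -3/2 * exp(-4 t) = -3*exp(-4*t)/2
  Var(X_t) = (sqrt(5))^2 * (1 - exp(-2*4 t)) / (2 * 4) = 5/8 - 5*exp(-8*t)/8.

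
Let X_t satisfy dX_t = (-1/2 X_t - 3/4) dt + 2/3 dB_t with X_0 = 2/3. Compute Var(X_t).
Var(X_t) = 4/9 - 4*exp(-t)/9

The variance V(t) = Var(X_t) satisfies V'(t) = 2 a V(t) + c^2 with V(0) = 0 (drift coefficient is linear in X, diffusion is constant). With a = -1/2, c = 2/3, the solution is
  V(t) = (c^2 / (2 a)) * (exp(2 a t) - 1)
       = ((2/3)^2 / (2*(-1/2))) * (exp((-1) t) - 1)
       = 4/9 - 4*exp(-t)/9.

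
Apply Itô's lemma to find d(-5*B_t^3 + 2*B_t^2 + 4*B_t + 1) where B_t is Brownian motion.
d(-5*B_t^3 + 2*B_t^2 + 4*B_t + 1) = (2 - 15*B_t) dt + (-15*B_t^2 + 4*B_t + 4) dB_t

Itô's formula for f(B_t) gives d f(B_t) = f'(B_t) dB_t + (1/2) f''(B_t) dt. Compute derivatives of f(x) = -5*x^3 + 2*x^2 + 4*x + 1:
  f'(x)  = -15*x^2 + 4*x + 4
  f''(x) = 4 - 30*x
Substitute x = B_t and multiply the f'' term by 1/2:
  drift     = (1/2) * (4 - 30*x) evaluated at B_t = 2 - 15*B_t
  diffusion = (-15*x^2 + 4*x + 4) evaluated at B_t = -15*B_t^2 + 4*B_t + 4
Therefore d(-5*B_t^3 + 2*B_t^2 + 4*B_t + 1) = (2 - 15*B_t) dt + (-15*B_t^2 + 4*B_t + 4) dB_t.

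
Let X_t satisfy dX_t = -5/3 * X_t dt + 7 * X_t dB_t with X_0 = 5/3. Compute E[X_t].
E[X_t] = 5*exp(-5*t/3)/3

For GBM dX = mu X dt + sigma X dB with X_0 = x_0, apply Itô to Y = log X: dY = (mu - sigma^2/2) dt + sigma dB, so Y_t = log(x_0) + (mu - sigma^2/2) t + sigma B_t and hence X_t = x_0 * exp((mu - sigma^2/2) t + sigma B_t).
With mu = -5/3, sigma = 7, x_0 = 5/3, this gives:
  X_t = 5/3 * exp((-157/6) * t + (7) * B_t).
Since sigma*B_t ~ Normal(0, sigma^2 t), E[exp(sigma*B_t)] = exp(sigma^2 t / 2); so E[X_t] = x_0 * exp((mu - sigma^2/2) t) * exp(sigma^2 t / 2) = x_0 * exp(mu t) = 5*exp(-5*t/3)/3.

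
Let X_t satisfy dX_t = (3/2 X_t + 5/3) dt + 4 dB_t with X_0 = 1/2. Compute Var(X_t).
Var(X_t) = 16*exp(3*t)/3 - 16/3

The variance V(t) = Var(X_t) satisfies V'(t) = 2 a V(t) + c^2 with V(0) = 0 (drift coefficient is linear in X, diffusion is constant). With a = 3/2, c = 4, the solution is
  V(t) = (c^2 / (2 a)) * (exp(2 a t) - 1)
       = (4^2 / (2*(3/2))) * (exp(3 t) - 1)
       = 16*exp(3*t)/3 - 16/3.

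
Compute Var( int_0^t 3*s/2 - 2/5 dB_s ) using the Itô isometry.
Var = t*(75*t^2 - 60*t + 16)/100

The Itô integral of a deterministic integrand f(s) has mean 0 because each increment f(s) * (B_{s+ds} - B_s) has mean 0. By the Itô isometry:
  Var( int_0^t f(s) dB_s ) = E[ (int_0^t f(s) dB_s)^2 ] = int_0^t f(s)^2 ds.
Here f(s) = 3*s/2 - 2/5, so f(s)^2 = (15*s - 4)^2/100. Integrate:
  int_0^t ((15*s - 4)^2/100) ds = t*(75*t^2 - 60*t + 16)/100.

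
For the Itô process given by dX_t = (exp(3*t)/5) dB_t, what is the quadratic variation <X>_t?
<X>_t = exp(6*t)/150 - 1/150

For an Itô process dX_t = a(t) dt + b(t) dB_t, the quadratic variation is <X>_t = int_0^t b(s)^2 ds (the drift term does not contribute). Here b(s) = exp(3*s)/5, so
  b(s)^2 = exp(6*s)/25.
Integrating from 0 to t:
  <X>_t = int_0^t (exp(6*s)/25) ds = exp(6*t)/150 - 1/150.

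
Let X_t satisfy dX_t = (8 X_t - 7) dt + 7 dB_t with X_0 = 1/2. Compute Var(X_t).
Var(X_t) = 49*exp(16*t)/16 - 49/16

The variance V(t) = Var(X_t) satisfies V'(t) = 2 a V(t) + c^2 with V(0) = 0 (drift coefficient is linear in X, diffusion is constant). With a = 8, c = 7, the solution is
  V(t) = (c^2 / (2 a)) * (exp(2 a t) - 1)
       = (7^2 / (2*8)) * (exp(16 t) - 1)
       = 49*exp(16*t)/16 - 49/16.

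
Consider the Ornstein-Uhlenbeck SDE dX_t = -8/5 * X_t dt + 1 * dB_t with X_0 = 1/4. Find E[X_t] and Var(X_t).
E[X_t] = exp(-8*t/5)/4; Var(X_t) = 5/16 - 5*exp(-16*t/5)/16

The OU SDE dX = -theta X dt + sigma dB admits the integrating factor exp(theta t): d(exp(theta t) X_t) = sigma exp(theta t) dB_t. Integrating from 0 to t:
  X_t = x_0 * exp(-theta t) + sigma * int_0^t exp(-theta (t-s)) dB_s.
The Itô integral has mean 0 and (by the Itô isometry) variance sigma^2 * int_0^t exp(-2 theta (t - s)) ds = sigma^2 * (1 - exp(-2 theta t)) / (2 theta).
With theta = 8/5, sigma = 1, x_0 = 1/4:
  E[X_t] = 1/4 * exp(-8/5 t) = exp(-8*t/5)/4
  Var(X_t) = (1)^2 * (1 - exp(-2*8/5 t)) / (2 * 8/5) = 5/16 - 5*exp(-16*t/5)/16.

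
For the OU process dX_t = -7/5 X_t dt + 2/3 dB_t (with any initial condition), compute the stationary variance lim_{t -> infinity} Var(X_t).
lim Var(X_t) = 10/63

The OU SDE dX = -theta X dt + sigma dB admits the integrating factor exp(theta t): d(exp(theta t) X_t) = sigma exp(theta t) dB_t. Integrating from 0 to t gives X_t = x_0 * exp(-theta t) + sigma * int_0^t exp(-theta (t-s)) dB_s for any initial x_0. The Itô integral has variance (by the Itô isometry) sigma^2 * int_0^t exp(-2 theta (t - s)) ds = sigma^2 * (1 - exp(-2 theta t)) / (2 theta), independent of x_0.
With theta = 7/5, sigma = 2/3:
  Var(X_t) = (2/3)^2 * (1 - exp(-2*7/5 t)) / (2 * 7/5) = 10/63 - 10*exp(-14*t/5)/63.
As t -> infinity, exp(-2*7/5 t) -> 0, so the stationary variance is sigma^2 / (2 theta) = 10/63.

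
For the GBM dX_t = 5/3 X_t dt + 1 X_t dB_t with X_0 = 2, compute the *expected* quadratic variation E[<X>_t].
E[<X>_t] = 12*exp(13*t/3)/13 - 12/13

<X>_t = int_0^t (1 * X_s)^2 ds. Taking expectation inside the integral: E[<X>_t] = 1^2 * int_0^t E[X_s^2] ds. For GBM, E[X_s^2] = x_0^2 * exp((2 mu + sigma^2) s). Integrating:
  E[<X>_t] = 1^2 * 2^2 * (exp((2*(5/3) + 1^2) t) - 1) / (2*(5/3) + 1^2)
           = 1^2 * 2^2 * (exp((13/3) t) - 1) / (13/3) = 12*exp(13*t/3)/13 - 12/13.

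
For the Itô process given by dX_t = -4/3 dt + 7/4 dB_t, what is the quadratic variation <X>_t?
<X>_t = 49*t/16

For an Itô process dX_t = a(t) dt + b(t) dB_t, the quadratic variation is <X>_t = int_0^t b(s)^2 ds (the drift term does not contribute). Here b(s) = 7/4, so
  b(s)^2 = 49/16.
Integrating from 0 to t:
  <X>_t = int_0^t (49/16) ds = 49*t/16.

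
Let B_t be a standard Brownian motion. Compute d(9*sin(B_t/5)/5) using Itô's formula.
d(9*sin(B_t/5)/5) = (-9*sin(B_t/5)/250) dt + (9*cos(B_t/5)/25) dB_t

Itô's formula for f(B_t) gives d f(B_t) = f'(B_t) dB_t + (1/2) f''(B_t) dt. Compute derivatives of f(x) = 9*sin(x/5)/5:
  f'(x)  = 9*cos(x/5)/25
  f''(x) = -9*sin(x/5)/125
Substitute x = B_t and multiply the f'' term by 1/2:
  drift     = (1/2) * (-9*sin(x/5)/125) evaluated at B_t = -9*sin(B_t/5)/250
  diffusion = (9*cos(x/5)/25) evaluated at B_t = 9*cos(B_t/5)/25
Therefore d(9*sin(B_t/5)/5) = (-9*sin(B_t/5)/250) dt + (9*cos(B_t/5)/25) dB_t.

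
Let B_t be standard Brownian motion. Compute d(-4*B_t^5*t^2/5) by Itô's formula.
d(-4*B_t^5*t^2/5) = (8*B_t^3*t*(-B_t^2 - 5*t)/5) dt + (-4*B_t^4*t^2) dB_t

Itô's formula for f(t, x): d f(t, B_t) = (f_t + (1/2) f_xx) dt + f_x dB_t. Compute partials of f(t, x) = -4*t^2*x^5/5:
  f_t(t,x)  = -8*t*x^5/5
  f_x(t,x)  = -4*t^2*x^4
  f_xx(t,x) = -16*t^2*x^3
Assemble drift = f_t + (1/2) f_xx = 8*t*x^3*(-5*t - x^2)/5 and diffusion = f_x = -4*t^2*x^4. Substituting x = B_t:
  d(-4*B_t^5*t^2/5) = (8*B_t^3*t*(-B_t^2 - 5*t)/5) dt + (-4*B_t^4*t^2) dB_t.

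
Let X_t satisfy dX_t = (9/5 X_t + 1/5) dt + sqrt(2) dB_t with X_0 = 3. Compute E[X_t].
E[X_t] = 28*exp(9*t/5)/9 - 1/9

Taking expectations and using E[dB_t] = 0, the mean m(t) = E[X_t] satisfies the ODE m'(t) = a m(t) + b with m(0) = x_0. With a = 9/5, b = 1/5, x_0 = 3, the solution is
  m(t) = x_0 * exp(a t) + (b/a) * (exp(a t) - 1)
       = 3 * exp((9/5) t) + ((1/5)/(9/5)) * (exp((9/5) t) - 1)
       = 28*exp(9*t/5)/9 - 1/9.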